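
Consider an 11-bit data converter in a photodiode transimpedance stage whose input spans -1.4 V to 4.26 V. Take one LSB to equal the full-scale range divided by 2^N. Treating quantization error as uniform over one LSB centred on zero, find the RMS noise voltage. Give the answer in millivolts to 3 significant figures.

0.798 mV

Full-scale range = 4.26 V − (-1.4 V) = 5.66 V.
Step size = 5.66/2048 V = 2.7637 mV.
For a uniform distribution on [−LSB/2, +LSB/2], V_rms = LSB/√12 = 2.7637 mV/3.4641 = 0.798 mV.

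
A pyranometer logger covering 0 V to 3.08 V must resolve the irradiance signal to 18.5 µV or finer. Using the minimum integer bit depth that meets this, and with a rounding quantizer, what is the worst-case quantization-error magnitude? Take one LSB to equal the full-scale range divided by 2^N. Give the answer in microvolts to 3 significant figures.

5.87 µV

Full-scale range = 3.08 V.
Required number of levels: 3.08/18.5 µV = 166490; smallest N with 2^N ≥ that is 18.
Step size = 3.08/262144 V = 11.749 µV.
|e|_max = LSB/2 = 5.87 µV.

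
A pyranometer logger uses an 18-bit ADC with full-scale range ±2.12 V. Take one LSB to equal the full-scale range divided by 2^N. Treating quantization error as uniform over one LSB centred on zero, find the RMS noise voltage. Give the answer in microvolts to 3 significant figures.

The full-scale span is 2.12 − (-2.12) = 4.24 V.
One LSB is 4.24 V / 262144 = 16.174 µV.
V_rms = LSB/√12 = 16.174 µV / √12 = 4.67 µV.

4.67 µV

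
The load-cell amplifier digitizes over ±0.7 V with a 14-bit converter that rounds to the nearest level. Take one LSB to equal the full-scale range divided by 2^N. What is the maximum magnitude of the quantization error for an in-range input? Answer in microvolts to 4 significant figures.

Full-scale range = 0.7 V − (-0.7 V) = 1.4 V.
LSB = 1.4 V / 2^14 = 85.4492 µV.
Worst-case error for round-to-nearest is half an LSB: 42.72 µV.

42.72 µV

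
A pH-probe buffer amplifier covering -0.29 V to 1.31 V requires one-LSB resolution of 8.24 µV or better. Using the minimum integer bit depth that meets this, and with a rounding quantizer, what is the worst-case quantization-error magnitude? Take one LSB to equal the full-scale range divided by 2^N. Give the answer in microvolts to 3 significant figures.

Full-scale range = 1.31 V − (-0.29 V) = 1.6 V.
1.6 V / 8.24 µV = 194200. Since 2^17 = 131072 and 2^18 = 262144, N = 18.
LSB = 1.6 V ÷ 2^18 = 1.6/262144 V = 6.1035 µV.
|e|_max = LSB/2 = 3.05 µV.

3.05 µV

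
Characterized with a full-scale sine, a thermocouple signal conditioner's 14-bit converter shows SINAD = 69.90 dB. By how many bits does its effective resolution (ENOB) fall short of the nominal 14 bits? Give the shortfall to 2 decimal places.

2.68 bits

Effective bits = (69.90 − 1.76)/6.02 = 11.3189.
Lost resolution: 14 − 11.3189 = 2.6811 bits.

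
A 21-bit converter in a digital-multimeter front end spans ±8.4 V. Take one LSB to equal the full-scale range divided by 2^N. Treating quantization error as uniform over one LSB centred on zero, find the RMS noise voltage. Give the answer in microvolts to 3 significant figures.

2.31 µV

The full-scale span is 8.4 − (-8.4) = 16.8 V.
One LSB is 16.8 V / 2097152 = 8.0109 µV.
For a uniform distribution on [−LSB/2, +LSB/2], V_rms = LSB/√12 = 8.0109 µV/3.4641 = 2.31 µV.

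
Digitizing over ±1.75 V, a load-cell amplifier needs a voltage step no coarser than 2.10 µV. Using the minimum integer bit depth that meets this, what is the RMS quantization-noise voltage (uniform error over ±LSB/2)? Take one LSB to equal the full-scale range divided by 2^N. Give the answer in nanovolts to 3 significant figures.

482 nV

Full-scale range = 1.75 V − (-1.75 V) = 3.5 V.
Need 2^N ≥ 3.5 V / 2.10 µV = 1.667e6 → N_min = 21.
One LSB is 3.5 V / 2097152 = 1.6689 µV.
V_rms = LSB/√12 = 482 nV.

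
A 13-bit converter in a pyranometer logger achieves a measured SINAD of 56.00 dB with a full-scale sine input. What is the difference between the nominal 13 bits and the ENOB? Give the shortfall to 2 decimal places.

3.99 bits

ENOB = (SINAD − 1.76)/6.02 = (56.00 − 1.76)/6.02 = 9.0100 bits.
Shortfall = 13 − 9.0100 = 3.9900 bits.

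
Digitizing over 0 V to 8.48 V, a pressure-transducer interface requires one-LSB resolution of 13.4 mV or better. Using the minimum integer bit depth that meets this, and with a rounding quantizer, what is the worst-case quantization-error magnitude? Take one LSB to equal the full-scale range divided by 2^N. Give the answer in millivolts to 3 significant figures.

Full-scale range = 8.48 V.
Need 2^N ≥ 8.48 V / 13.4 mV = 632.8 → N_min = 10.
LSB = 8.48 V ÷ 2^10 = 8.48/1024 V = 8.2813 mV.
Half an LSB is 4.14 mV.

4.14 mV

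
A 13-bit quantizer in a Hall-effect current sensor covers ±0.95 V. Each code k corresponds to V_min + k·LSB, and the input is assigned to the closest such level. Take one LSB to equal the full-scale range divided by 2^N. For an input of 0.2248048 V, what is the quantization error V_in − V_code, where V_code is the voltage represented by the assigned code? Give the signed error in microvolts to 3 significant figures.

+61.1 µV

The full-scale span is 0.95 − (-0.95) = 1.9 V. LSB = 1.9 V / 2^13 ≈ 231.9 µV.
(0.2248048 − (-0.95)) / LSB = 1.1748048 × 8192/1.9 = 5065.2636. Nearest integer: k = 5065.
V_code = -0.95 + (5065/8192) × 1.9 = 0.2247436523 V.
e = 0.2248048 − (0.2247436523) = +61.1 µV.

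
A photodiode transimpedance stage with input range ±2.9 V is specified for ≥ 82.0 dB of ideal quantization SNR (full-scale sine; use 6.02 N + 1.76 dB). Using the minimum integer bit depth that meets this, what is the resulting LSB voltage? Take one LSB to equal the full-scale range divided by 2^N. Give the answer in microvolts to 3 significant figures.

Span: 2.9 V − (-2.9 V) = 5.8 V.
6.02 N + 1.76 ≥ 82.0 gives N ≥ 13.329, so the minimum integer is 14.
Step size = 5.8/16384 V = 354 µV.

354 µV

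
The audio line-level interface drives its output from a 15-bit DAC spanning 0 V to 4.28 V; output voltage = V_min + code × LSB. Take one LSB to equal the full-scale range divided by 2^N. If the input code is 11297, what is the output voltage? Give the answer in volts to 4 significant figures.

Full-scale range = 4.28 V. LSB = 4.28 V / 2^15.
V_out = 0 + 11297 × (4.28/32768) V
      = 0 + 1.47556 = 1.47556 V.

1.476 V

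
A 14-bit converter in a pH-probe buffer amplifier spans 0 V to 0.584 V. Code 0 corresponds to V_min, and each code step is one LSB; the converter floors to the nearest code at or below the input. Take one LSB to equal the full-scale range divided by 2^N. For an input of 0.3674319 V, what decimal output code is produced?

Range is 0.584 V. LSB = 0.584 V / 2^14 ≈ 35.64 µV.
(V_in − V_min) × 2^14/range = (0.3674319 − (0)) × 16384/0.584 = 10308.226.
Floor → code = 10308.

10308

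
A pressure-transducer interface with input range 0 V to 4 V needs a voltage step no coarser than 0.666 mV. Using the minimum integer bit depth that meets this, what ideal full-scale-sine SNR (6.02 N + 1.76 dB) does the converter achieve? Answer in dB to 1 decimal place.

V_FS = 4 V.
Required number of levels: 4/0.666 mV = 6006.0; smallest N with 2^N ≥ that is 13.
SNR = 6.02 × 13 + 1.76 = 80.02 dB.

80.0 dB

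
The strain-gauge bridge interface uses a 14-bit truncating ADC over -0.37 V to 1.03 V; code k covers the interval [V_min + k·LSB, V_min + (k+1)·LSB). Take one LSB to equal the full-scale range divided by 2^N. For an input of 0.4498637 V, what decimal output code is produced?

9594

Span: 1.03 V − (-0.37 V) = 1.4 V. LSB = 1.4 V / 2^14 ≈ 85.45 µV.
V_in − V_min = 0.4498637 − (-0.37) = 0.8198637 V.
Divide by LSB: 0.8198637 × 16384/1.4 = 9594.7478.
Truncating gives code 9594.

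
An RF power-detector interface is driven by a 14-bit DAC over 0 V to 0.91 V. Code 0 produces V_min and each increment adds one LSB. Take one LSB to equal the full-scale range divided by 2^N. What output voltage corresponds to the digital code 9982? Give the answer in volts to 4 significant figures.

0.5544 V

Span = 0.91 V. LSB = 0.91 V / 2^14.
Output = V_min + (9982/16384) × range = 0 + 0.609253 × 0.91 V
      = 0 + 0.554420 = 0.554420 V.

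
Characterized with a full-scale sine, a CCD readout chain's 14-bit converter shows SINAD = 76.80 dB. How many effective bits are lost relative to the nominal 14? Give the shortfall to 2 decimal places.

1.53 bits

Effective bits = (76.80 − 1.76)/6.02 = 12.4651.
Shortfall = 14 − 12.4651 = 1.5349 bits.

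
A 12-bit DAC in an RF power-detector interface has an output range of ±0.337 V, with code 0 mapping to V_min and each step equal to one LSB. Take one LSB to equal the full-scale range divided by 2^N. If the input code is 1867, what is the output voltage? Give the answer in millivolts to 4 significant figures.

-29.78 mV

The full-scale span is 0.337 − (-0.337) = 0.674 V. LSB = 0.674 V / 2^12.
V_out = -0.337 + 1867 × (0.674/4096) V
      = -0.337 V + 0.307216 V = -0.0297837 V.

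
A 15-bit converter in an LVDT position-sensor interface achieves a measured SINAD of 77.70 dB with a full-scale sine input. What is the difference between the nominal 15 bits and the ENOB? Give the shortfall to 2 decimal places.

N_eff = (77.70 − 1.76)/6.02 = 12.6146 bits.
Shortfall = 15 − 12.6146 = 2.3854 bits.

2.39 bits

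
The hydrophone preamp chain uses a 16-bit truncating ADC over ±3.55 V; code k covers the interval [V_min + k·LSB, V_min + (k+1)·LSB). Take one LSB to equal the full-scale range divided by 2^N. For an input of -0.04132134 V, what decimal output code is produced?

32386

Full-scale range = 3.55 V − (-3.55 V) = 7.1 V. LSB = 7.1 V / 2^16 ≈ 108.3 µV.
code = ⌊(V_in − V_min)/LSB⌋ = ⌊(V_in − V_min) × 2^16 / range⌋
     = ⌊(-0.04132134 − (-3.55)) × 65536 / 7.1⌋ = ⌊3.50867866 × 65536/7.1⌋
     = ⌊32386.587⌋ = 32386.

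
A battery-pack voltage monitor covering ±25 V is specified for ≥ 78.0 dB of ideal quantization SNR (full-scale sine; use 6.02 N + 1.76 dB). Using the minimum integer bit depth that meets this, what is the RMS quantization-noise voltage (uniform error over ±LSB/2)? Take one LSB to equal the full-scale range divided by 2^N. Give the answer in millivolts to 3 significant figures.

Full-scale range = 25 V − (-25 V) = 50 V.
N ≥ (78.0 − 1.76)/6.02 = 12.664 → N_min = 13.
Step size = 50/8192 V = 6.1035 mV.
RMS noise = LSB/√12 = 1.76 mV.

1.76 mV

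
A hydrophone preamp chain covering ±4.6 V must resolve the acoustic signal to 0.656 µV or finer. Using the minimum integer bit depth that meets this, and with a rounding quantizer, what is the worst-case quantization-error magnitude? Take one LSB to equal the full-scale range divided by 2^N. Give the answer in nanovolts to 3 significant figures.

274 nV

Span: 4.6 V − (-4.6 V) = 9.2 V.
Need 2^N ≥ 9.2 V / 0.656 µV = 1.402e7 → N_min = 24.
LSB = 9.2 V / 2^24 = 0.54836 µV.
Half an LSB is 274 nV.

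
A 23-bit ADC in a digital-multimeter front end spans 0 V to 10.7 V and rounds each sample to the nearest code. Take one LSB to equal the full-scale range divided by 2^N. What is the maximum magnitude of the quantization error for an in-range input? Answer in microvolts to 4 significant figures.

0.6378 µV

Range is 10.7 V.
LSB = 10.7 V / 2^23 = 1.27554 µV.
Worst-case error for round-to-nearest is half an LSB: 0.6378 µV.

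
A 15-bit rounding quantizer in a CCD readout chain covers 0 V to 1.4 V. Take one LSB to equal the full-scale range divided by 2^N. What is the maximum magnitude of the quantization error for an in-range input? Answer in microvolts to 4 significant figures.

21.36 µV

Span = 1.4 V.
One LSB is 1.4 V / 32768 = 42.7246 µV.
A rounding quantizer has |error| ≤ LSB/2 = 21.36 µV.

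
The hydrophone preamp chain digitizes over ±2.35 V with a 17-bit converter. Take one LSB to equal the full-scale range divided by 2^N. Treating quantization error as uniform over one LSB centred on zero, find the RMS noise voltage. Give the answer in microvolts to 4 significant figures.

10.35 µV

Full-scale range = 2.35 V − (-2.35 V) = 4.7 V.
LSB = 4.7 V ÷ 2^17 = 4.7/131072 V = 35.8582 µV.
σ_q = LSB/√12 = 35.8582 µV/3.4641 = 10.35 µV.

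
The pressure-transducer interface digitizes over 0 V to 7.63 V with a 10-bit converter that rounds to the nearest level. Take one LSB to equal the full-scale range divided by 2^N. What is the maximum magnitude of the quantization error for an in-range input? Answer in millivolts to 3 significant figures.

Span = 7.63 V.
One LSB is 7.63 V / 1024 = 7.4512 mV.
Worst-case error for round-to-nearest is half an LSB: 3.73 mV.

3.73 mV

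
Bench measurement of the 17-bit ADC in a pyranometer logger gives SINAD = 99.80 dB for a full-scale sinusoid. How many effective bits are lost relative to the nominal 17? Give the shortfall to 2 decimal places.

ENOB = (SINAD − 1.76)/6.02 = (99.80 − 1.76)/6.02 = 16.2857 bits.
17 − 16.2857 = 0.71 bits below nominal.

0.71 bits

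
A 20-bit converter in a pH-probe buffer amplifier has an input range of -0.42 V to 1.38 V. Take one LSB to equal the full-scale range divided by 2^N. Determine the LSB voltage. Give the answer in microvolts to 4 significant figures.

The full-scale span is 1.38 − (-0.42) = 1.8 V.
There are 2^20 = 1048576 steps.
LSB = 1.8 V ÷ 2^20 = 1.8/1048576 V = 1.717 µV.

1.717 µV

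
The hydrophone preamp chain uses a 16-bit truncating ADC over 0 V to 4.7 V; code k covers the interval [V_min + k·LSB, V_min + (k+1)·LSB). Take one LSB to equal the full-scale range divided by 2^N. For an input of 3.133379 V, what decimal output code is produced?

Span = 4.7 V. LSB = 4.7 V / 2^16 ≈ 71.72 µV.
code = ⌊(V_in − V_min)/LSB⌋ = ⌊(V_in − V_min) × 2^16 / range⌋
     = ⌊(3.133379 − (0)) × 65536 / 4.7⌋ = ⌊3.133379 × 65536/4.7⌋
     = ⌊43691.303⌋ = 43691.

43691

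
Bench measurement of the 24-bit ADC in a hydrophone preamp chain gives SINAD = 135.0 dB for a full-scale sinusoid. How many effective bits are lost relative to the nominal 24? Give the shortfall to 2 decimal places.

1.87 bits

ENOB = (SINAD − 1.76)/6.02 = (135.0 − 1.76)/6.02 = 22.1329 bits.
Shortfall = 24 − 22.1329 = 1.8671 bits.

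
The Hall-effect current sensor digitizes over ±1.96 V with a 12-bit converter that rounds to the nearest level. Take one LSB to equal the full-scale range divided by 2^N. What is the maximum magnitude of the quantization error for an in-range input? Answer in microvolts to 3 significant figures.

The full-scale span is 1.96 − (-1.96) = 3.92 V.
Step size = 3.92/4096 V = 0.95703 mV.
Worst-case error for round-to-nearest is half an LSB: 479 µV.

479 µV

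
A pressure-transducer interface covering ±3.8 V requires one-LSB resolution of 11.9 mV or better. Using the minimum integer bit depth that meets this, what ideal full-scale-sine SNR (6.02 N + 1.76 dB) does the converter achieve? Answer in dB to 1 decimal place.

The full-scale span is 3.8 − (-3.8) = 7.6 V.
Need 2^N ≥ 7.6 V / 11.9 mV = 638.7 → N_min = 10.
6.02(10) + 1.76 = 61.96 dB.

62.0 dB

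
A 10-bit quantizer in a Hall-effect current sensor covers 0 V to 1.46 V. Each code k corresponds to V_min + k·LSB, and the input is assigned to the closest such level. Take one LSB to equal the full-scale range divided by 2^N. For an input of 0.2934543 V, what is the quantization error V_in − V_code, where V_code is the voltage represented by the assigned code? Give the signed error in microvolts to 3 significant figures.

−257 µV

Range is 1.46 V. LSB = 1.46 V / 2^10 ≈ 1.426 mV.
Position in LSBs: (0.2934543 − (0)) × 1024/1.46 = 205.8200; rounding gives k = 206.
V_code = 0 + (206/1024) × 1.46 = 0.2937109375 V.
V_in − V_code = 0.2934543 − (0.2937109375) = −257 µV.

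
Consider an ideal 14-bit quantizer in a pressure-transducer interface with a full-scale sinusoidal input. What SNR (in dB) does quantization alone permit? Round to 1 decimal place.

For an ideal N-bit converter with full-scale sine input, SNR = 6.02 N + 1.76 dB. SNR = 6.02 × 14 + 1.76 = 84.28 + 1.76 = 86.04 dB.

86.0 dB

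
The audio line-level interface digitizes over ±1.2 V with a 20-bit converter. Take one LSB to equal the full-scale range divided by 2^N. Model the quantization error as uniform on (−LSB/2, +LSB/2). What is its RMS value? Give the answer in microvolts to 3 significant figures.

0.661 µV

The full-scale span is 1.2 − (-1.2) = 2.4 V.
Step size = 2.4/1048576 V = 2.2888 µV.
V_rms = LSB/√12 = 2.2888 µV / √12 = 0.661 µV.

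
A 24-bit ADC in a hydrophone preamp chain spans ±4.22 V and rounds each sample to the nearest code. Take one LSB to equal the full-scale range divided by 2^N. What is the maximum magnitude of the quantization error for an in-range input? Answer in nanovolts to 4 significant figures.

Span: 4.22 V − (-4.22 V) = 8.44 V.
Step size = 8.44/16777216 V = 0.503063 µV.
|e|_max = LSB/2 = 251.5 nV.

251.5 nV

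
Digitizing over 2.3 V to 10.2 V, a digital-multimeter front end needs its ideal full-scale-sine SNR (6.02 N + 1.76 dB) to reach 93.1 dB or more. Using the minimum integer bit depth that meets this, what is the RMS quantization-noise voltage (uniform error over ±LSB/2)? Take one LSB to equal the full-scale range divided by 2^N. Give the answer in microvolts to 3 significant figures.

34.8 µV

Full-scale range = 10.2 V − (2.3 V) = 7.9 V.
N ≥ (93.1 − 1.76)/6.02 = 15.173 → N_min = 16.
Step size = 7.9/65536 V = 120.54 µV.
σ_q = LSB/√12 = 120.54 µV/3.4641 = 34.8 µV.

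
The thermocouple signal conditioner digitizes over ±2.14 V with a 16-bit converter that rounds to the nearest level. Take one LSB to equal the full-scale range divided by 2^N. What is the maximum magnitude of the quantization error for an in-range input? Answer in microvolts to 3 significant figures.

The full-scale span is 2.14 − (-2.14) = 4.28 V.
One LSB is 4.28 V / 65536 = 65.308 µV.
|e|_max = LSB/2 = 32.7 µV.

32.7 µV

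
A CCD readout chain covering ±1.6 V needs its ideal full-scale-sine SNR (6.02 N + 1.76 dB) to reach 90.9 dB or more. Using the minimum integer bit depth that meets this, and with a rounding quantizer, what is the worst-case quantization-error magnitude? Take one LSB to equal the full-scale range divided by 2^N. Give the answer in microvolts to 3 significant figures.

The full-scale span is 1.6 − (-1.6) = 3.2 V.
N ≥ (90.9 − 1.76)/6.02 = 14.807 → N_min = 15.
Step size = 3.2/32768 V = 97.656 µV.
|e|_max = LSB/2 = 48.8 µV.

48.8 µV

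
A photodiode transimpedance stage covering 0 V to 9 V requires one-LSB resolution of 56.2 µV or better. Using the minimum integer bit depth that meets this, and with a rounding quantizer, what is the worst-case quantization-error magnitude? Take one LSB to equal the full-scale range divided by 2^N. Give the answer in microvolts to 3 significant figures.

Span = 9 V.
Levels needed ≥ 9/56.2 µV = 160100. 2^18 = 262144 suffices, so N_min = 18.
LSB = 9 V ÷ 2^18 = 9/262144 V = 34.332 µV.
Half an LSB is 17.2 µV.

17.2 µV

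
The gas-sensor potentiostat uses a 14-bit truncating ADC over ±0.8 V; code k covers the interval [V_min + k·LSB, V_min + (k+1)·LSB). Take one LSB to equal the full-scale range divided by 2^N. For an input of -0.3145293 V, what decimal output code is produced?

Range = 0.8 − (-0.8) = 1.6 V. LSB = 1.6 V / 2^14 ≈ 97.66 µV.
code = ⌊(V_in − V_min)/LSB⌋ = ⌊(V_in − V_min) × 2^14 / range⌋
     = ⌊(-0.3145293 − (-0.8)) × 16384 / 1.6⌋ = ⌊0.4854707 × 16384/1.6⌋
     = ⌊4971.220⌋ = 4971.

4971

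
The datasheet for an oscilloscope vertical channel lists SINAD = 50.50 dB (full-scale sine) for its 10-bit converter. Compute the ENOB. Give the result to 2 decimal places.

8.10 bits

Inverting SNR = 6.02 N + 1.76: N_eff = (50.50 − 1.76)/6.02 = 8.0963.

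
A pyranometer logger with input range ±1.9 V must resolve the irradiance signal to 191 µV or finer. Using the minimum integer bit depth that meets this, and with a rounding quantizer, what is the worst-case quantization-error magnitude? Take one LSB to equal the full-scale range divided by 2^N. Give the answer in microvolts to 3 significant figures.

Range = 1.9 − (-1.9) = 3.8 V.
Need 2^N ≥ 3.8 V / 191 µV = 19900 → N_min = 15.
LSB = 3.8 V ÷ 2^15 = 3.8/32768 V = 115.97 µV.
Max error for round-to-nearest is LSB/2 = 58.0 µV.

58.0 µV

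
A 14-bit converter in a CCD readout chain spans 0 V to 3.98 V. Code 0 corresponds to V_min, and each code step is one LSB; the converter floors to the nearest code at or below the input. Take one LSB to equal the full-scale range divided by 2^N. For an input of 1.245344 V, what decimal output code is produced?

V_FS = 3.98 V. LSB = 3.98 V / 2^14 ≈ 242.9 µV.
(V_in − V_min) × 2^14/range = (1.245344 − (0)) × 16384/3.98 = 5126.562.
Floor → code = 5126.

5126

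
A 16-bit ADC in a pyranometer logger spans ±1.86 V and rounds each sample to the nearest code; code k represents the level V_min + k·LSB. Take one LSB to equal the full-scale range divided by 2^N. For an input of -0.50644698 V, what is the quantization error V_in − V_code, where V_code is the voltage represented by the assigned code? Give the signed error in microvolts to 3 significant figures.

The full-scale span is 1.86 − (-1.86) = 3.72 V. LSB = 3.72 V / 2^16 ≈ 56.76 µV.
Position in LSBs: (-0.50644698 − (-1.86)) × 65536/3.72 = 23845.8201; rounding gives k = 23846.
Reconstructed level: -1.86 + 23846 × 3.72/65536 V = -0.50643676758 V.
V_in − V_code = -0.50644698 − (-0.50643676758) = −10.2 µV.

−10.2 µV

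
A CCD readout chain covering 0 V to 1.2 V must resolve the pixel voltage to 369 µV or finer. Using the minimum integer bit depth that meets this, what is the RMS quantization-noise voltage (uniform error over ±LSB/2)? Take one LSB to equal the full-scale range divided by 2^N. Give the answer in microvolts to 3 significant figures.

84.6 µV

V_FS = 1.2 V.
1.2 V / 369 µV = 3252. Since 2^11 = 2048 and 2^12 = 4096, N = 12.
Step size = 1.2/4096 V = 292.97 µV.
RMS noise = LSB/√12 = 84.6 µV.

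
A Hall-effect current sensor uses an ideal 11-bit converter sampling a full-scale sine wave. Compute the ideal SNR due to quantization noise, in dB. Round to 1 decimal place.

For an ideal N-bit converter with full-scale sine input, SNR = 6.02 N + 1.76 dB. SNR = 6.02 × 11 + 1.76 = 66.22 + 1.76 = 67.98 dB.

68.0 dB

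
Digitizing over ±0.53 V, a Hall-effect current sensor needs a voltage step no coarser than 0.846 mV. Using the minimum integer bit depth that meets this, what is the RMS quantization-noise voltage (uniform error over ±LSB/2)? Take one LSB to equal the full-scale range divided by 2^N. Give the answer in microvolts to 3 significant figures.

149 µV

Range = 0.53 − (-0.53) = 1.06 V.
Required number of levels: 1.06/0.846 mV = 1253.0; smallest N with 2^N ≥ that is 11.
LSB = 1.06 V ÷ 2^11 = 1.06/2048 V = 0.51758 mV.
V_rms = LSB/√12 = 149 µV.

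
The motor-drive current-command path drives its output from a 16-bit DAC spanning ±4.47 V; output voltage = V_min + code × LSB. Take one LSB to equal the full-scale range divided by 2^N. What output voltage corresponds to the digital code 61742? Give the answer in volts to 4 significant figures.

Span: 4.47 V − (-4.47 V) = 8.94 V. LSB = 8.94 V / 2^16.
V_out = V_min + code × LSB = -4.47 V + 61742 × 8.94 V / 65536
      = -4.47 V + 8.42245 V = 3.95245 V.

3.952 V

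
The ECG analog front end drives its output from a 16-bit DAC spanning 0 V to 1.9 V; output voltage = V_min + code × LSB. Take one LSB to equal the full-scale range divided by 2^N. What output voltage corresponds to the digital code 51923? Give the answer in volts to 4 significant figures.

Range is 1.9 V. LSB = 1.9 V / 2^16.
V_out = 0 + 51923 × (1.9/65536) V
      = 0 + 1.50534 = 1.50534 V.

1.505 V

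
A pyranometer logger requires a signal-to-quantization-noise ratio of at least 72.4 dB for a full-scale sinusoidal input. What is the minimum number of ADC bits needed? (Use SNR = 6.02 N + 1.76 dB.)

6.02 N + 1.76 ≥ 72.4 gives N ≥ 11.734, so the minimum integer is 12.

12 bits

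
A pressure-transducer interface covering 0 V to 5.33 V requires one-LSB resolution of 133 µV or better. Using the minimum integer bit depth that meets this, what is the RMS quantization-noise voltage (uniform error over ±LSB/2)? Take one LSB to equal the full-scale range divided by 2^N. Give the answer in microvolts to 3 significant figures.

23.5 µV

V_FS = 5.33 V.
5.33 V / 133 µV = 40080. Since 2^15 = 32768 and 2^16 = 65536, N = 16.
Step size = 5.33/65536 V = 81.329 µV.
σ_q = LSB/√12 = 81.329 µV/3.4641 = 23.5 µV.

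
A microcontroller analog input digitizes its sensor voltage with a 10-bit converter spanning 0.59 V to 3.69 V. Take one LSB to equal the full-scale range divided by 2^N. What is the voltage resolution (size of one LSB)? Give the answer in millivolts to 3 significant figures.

3.03 mV

The full-scale span is 3.69 − (0.59) = 3.1 V.
2^10 = 1024 levels.
LSB = 3.1 V / 2^10 = 3.03 mV.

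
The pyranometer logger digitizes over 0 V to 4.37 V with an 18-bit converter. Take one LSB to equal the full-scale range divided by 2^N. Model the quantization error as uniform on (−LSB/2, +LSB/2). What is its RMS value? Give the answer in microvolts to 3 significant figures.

V_FS = 4.37 V.
Step size = 4.37/262144 V = 16.670 µV.
RMS of a uniform error over width LSB is LSB/√12 = 4.81 µV.

4.81 µV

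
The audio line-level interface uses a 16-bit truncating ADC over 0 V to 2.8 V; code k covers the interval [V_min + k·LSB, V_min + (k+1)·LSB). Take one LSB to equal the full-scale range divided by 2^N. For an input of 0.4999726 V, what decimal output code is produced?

11702

Span = 2.8 V. LSB = 2.8 V / 2^16 ≈ 42.72 µV.
code = ⌊(V_in − V_min)/LSB⌋ = ⌊(V_in − V_min) × 2^16 / range⌋
     = ⌊(0.4999726 − (0)) × 65536 / 2.8⌋ = ⌊0.4999726 × 65536/2.8⌋
     = ⌊11702.216⌋ = 11702.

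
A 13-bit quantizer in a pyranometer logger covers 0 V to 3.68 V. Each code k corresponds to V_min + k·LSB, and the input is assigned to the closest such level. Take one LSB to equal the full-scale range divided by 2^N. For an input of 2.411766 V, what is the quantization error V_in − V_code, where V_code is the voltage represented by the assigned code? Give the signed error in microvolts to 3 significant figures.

Span = 3.68 V. LSB = 3.68 V / 2^13 ≈ 449.2 µV.
(2.411766 − (0)) / LSB = 2.411766 × 8192/3.68 = 5368.8008. Nearest integer: k = 5369.
V_code = V_min + k × range/2^13 = 0 + 5369 × 3.68/8192 = 2.411855469 V.
V_in − V_code = 2.411766 − (2.411855469) = −89.5 µV.

−89.5 µV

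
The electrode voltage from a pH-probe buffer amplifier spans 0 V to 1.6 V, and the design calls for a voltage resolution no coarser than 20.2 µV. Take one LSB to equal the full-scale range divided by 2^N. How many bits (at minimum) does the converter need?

17 bits

Range is 1.6 V.
Levels needed ≥ 1.6/20.2 µV = 79210. 2^17 = 131072 suffices, so N_min = 17.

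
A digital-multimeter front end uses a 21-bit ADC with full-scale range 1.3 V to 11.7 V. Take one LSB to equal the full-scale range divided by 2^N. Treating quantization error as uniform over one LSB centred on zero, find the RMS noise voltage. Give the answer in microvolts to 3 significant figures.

1.43 µV

Span: 11.7 V − (1.3 V) = 10.4 V.
LSB = 10.4 V ÷ 2^21 = 10.4/2097152 V = 4.9591 µV.
RMS of a uniform error over width LSB is LSB/√12 = 1.43 µV.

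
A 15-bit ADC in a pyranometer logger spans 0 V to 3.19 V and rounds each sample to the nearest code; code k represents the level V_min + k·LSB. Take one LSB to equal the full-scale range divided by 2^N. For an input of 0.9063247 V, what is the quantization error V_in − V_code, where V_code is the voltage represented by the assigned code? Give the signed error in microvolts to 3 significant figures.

−13.8 µV

Full-scale range = 3.19 V. LSB = 3.19 V / 2^15 ≈ 97.35 µV.
(V_in − V_min)/LSB = (0.9063247 − (0)) × 32768/3.19 = 9309.8582 → nearest code k = 9310.
Reconstructed level: 0 + 9310 × 3.19/32768 V = 0.90633850098 V.
V_in − V_code = 0.9063247 − (0.90633850098) = −13.8 µV.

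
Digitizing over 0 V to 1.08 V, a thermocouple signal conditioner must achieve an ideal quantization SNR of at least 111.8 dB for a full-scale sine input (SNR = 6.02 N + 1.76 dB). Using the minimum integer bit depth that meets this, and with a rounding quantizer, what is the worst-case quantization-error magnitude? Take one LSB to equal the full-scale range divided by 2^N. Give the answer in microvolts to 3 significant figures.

1.03 µV

Range is 1.08 V.
Required N = ⌈(111.8 − 1.76)/6.02⌉ = ⌈18.279⌉ = 19.
LSB = 1.08 V / 2^19 = 2.0599 µV.
Half an LSB is 1.03 µV.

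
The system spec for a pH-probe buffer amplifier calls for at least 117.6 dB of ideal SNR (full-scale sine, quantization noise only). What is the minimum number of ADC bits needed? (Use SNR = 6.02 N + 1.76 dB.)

20 bits

6.02 N + 1.76 ≥ 117.6 gives N ≥ 19.243, so the minimum integer is 20.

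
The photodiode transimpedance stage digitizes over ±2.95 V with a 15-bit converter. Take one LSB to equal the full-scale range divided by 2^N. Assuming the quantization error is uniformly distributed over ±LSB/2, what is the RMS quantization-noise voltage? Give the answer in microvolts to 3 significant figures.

The full-scale span is 2.95 − (-2.95) = 5.9 V.
LSB = 5.9 V / 2^15 = 180.05 µV.
For a uniform distribution on [−LSB/2, +LSB/2], V_rms = LSB/√12 = 180.05 µV/3.4641 = 52.0 µV.

52.0 µV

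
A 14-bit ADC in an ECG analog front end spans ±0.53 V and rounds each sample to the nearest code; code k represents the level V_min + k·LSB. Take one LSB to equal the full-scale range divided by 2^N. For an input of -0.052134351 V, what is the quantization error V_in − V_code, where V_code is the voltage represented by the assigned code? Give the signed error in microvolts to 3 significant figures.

The full-scale span is 0.53 − (-0.53) = 1.06 V. LSB = 1.06 V / 2^14 ≈ 64.70 µV.
(V_in − V_min)/LSB = (-0.052134351 − (-0.53)) × 16384/1.06 = 7386.1800 → nearest code k = 7386.
V_code = -0.53 + (7386/16384) × 1.06 = -0.052145996094 V.
Error = V_in − V_code = -0.052134351 − (-0.052145996094) = +11.6 µV.

+11.6 µV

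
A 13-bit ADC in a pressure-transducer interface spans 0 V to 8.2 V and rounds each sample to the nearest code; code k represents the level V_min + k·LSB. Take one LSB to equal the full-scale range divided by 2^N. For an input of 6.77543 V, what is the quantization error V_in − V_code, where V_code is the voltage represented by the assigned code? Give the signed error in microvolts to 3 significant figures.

Span = 8.2 V. LSB = 8.2 V / 2^13 ≈ 1.001 mV.
Position in LSBs: (6.77543 − (0)) × 8192/8.2 = 6768.8198; rounding gives k = 6769.
Reconstructed level: 0 + 6769 × 8.2/8192 V = 6.775610352 V.
Error = V_in − V_code = 6.77543 − (6.775610352) = −180 µV.

−180 µV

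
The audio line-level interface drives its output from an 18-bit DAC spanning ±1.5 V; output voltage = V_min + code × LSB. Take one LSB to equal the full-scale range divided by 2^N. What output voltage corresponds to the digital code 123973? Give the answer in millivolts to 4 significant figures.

Range = 1.5 − (-1.5) = 3 V. LSB = 3 V / 2^18.
V_out = -1.5 + 123973 × (3/262144) V
      = -1.5 V + 1.41876 V = -0.0812416 V.

-81.24 mV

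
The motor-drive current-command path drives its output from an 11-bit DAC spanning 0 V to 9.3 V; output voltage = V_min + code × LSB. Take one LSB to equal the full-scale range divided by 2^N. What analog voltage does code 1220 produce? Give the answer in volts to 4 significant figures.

Span = 9.3 V. LSB = 9.3 V / 2^11.
Output = V_min + (1220/2048) × range = 0 + 0.595703 × 9.3 V
      = 0 + 5.54004 = 5.54004 V.

5.540 V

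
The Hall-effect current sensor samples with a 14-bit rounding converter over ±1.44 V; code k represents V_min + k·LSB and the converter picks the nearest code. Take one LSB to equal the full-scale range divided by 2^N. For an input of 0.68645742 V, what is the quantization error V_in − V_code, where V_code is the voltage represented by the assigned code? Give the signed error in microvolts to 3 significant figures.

+31.6 µV

Range = 1.44 − (-1.44) = 2.88 V. LSB = 2.88 V / 2^14 ≈ 175.8 µV.
(0.68645742 − (-1.44)) / LSB = 2.12645742 × 16384/2.88 = 12097.1800. Nearest integer: k = 12097.
V_code = V_min + k × range/2^14 = -1.44 + 12097 × 2.88/16384 = 0.68642578125 V.
V_in − V_code = 0.68645742 − (0.68642578125) = +31.6 µV.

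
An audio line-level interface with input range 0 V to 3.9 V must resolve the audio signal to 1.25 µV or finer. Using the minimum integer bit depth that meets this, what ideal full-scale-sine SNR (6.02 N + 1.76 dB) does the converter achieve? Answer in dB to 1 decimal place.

Range is 3.9 V.
Need 2^N ≥ 3.9 V / 1.25 µV = 3.120e6 → N_min = 22.
Ideal SNR at N = 22: 6.02·22 + 1.76 = 134.2 dB.

134.2 dB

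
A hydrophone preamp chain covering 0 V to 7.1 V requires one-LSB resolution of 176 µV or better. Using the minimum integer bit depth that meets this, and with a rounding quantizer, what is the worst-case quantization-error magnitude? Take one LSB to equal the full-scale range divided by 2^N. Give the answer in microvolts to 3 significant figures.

54.2 µV

Range is 7.1 V.
Need 2^N ≥ 7.1 V / 176 µV = 40340 → N_min = 16.
LSB = 7.1 V ÷ 2^16 = 7.1/65536 V = 108.34 µV.
Max error for round-to-nearest is LSB/2 = 54.2 µV.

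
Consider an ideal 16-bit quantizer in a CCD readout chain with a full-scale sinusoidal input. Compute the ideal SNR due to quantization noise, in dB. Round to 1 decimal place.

Ideal quantization SNR: 6.02 × 16 + 1.76 dB = 98.1 dB.

98.1 dB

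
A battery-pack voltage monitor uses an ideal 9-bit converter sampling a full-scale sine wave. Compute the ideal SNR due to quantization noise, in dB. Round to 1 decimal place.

55.9 dB

For an ideal N-bit converter with full-scale sine input, SNR = 6.02 N + 1.76 dB. SNR = 6.02 × 9 + 1.76 = 54.18 + 1.76 = 55.94 dB.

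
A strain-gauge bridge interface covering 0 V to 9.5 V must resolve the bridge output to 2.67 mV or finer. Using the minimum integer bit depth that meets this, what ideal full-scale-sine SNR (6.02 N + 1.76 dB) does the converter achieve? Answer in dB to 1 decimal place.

Full-scale range = 9.5 V.
9.5 V / 2.67 mV = 3558. Since 2^11 = 2048 and 2^12 = 4096, N = 12.
6.02(12) + 1.76 = 74.00 dB.

74.0 dB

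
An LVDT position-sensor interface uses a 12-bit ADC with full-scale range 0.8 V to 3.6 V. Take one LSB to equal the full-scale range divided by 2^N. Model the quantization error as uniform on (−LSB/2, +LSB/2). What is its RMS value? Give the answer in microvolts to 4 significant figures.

The full-scale span is 3.6 − (0.8) = 2.8 V.
Step size = 2.8/4096 V = 0.683594 mV.
For a uniform distribution on [−LSB/2, +LSB/2], V_rms = LSB/√12 = 0.683594 mV/3.4641 = 197.3 µV.

197.3 µV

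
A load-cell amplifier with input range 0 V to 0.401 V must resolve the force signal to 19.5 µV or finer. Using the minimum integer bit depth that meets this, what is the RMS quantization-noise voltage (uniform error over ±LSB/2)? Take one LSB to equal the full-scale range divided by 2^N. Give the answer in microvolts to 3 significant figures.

3.53 µV

Range is 0.401 V.
Required number of levels: 0.401/19.5 µV = 20564; smallest N with 2^N ≥ that is 15.
Step size = 0.401/32768 V = 12.238 µV.
V_rms = LSB/√12 = 3.53 µV.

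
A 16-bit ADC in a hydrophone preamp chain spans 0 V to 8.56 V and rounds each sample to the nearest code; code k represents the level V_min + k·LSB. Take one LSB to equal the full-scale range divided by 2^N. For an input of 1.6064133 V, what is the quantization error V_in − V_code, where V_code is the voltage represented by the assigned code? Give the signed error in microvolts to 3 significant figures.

−23.5 µV

Range is 8.56 V. LSB = 8.56 V / 2^16 ≈ 130.6 µV.
(1.6064133 − (0)) / LSB = 1.6064133 × 65536/8.56 = 12298.8203. Nearest integer: k = 12299.
V_code = V_min + k × range/2^16 = 0 + 12299 × 8.56/65536 = 1.6064367676 V.
V_in − V_code = 1.6064133 − (1.6064367676) = −23.5 µV.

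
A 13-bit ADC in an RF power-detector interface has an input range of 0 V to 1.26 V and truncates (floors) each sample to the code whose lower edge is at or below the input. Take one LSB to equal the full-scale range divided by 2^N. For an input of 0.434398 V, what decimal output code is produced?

Span = 1.26 V. LSB = 1.26 V / 2^13 ≈ 153.8 µV.
V_in − V_min = 0.434398 − (0) = 0.434398 V.
Divide by LSB: 0.434398 × 8192/1.26 = 2824.2765.
Truncating gives code 2824.

2824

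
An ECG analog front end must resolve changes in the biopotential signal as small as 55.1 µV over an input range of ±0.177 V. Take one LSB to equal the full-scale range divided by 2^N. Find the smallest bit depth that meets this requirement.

13 bits

Range = 0.177 − (-0.177) = 0.354 V.
Levels needed ≥ 0.354/55.1 µV = 6425. 2^13 = 8192 suffices, so N_min = 13.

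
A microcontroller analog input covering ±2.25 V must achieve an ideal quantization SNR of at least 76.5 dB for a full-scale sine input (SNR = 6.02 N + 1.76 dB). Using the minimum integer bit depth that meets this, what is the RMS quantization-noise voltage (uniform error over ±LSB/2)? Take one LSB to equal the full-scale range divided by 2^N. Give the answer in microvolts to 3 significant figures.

The full-scale span is 2.25 − (-2.25) = 4.5 V.
6.02 N + 1.76 ≥ 76.5 gives N ≥ 12.415, so the minimum integer is 13.
One LSB is 4.5 V / 8192 = 0.54932 mV.
V_rms = LSB/√12 = 159 µV.

159 µV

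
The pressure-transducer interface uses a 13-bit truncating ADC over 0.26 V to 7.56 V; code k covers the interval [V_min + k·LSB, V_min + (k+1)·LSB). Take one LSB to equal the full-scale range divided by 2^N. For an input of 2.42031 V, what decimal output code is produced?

2424

Range = 7.56 − (0.26) = 7.3 V. LSB = 7.3 V / 2^13 ≈ 0.8911 mV.
code = ⌊(V_in − V_min)/LSB⌋ = ⌊(V_in − V_min) × 2^13 / range⌋
     = ⌊(2.42031 − (0.26)) × 8192 / 7.3⌋ = ⌊2.16031 × 8192/7.3⌋
     = ⌊2424.282⌋ = 2424.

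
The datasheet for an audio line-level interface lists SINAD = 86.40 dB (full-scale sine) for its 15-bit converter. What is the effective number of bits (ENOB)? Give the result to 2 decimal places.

14.06 bits

(86.40 − 1.76) / 6.02 = 84.64/6.02 = 14.0598 effective bits.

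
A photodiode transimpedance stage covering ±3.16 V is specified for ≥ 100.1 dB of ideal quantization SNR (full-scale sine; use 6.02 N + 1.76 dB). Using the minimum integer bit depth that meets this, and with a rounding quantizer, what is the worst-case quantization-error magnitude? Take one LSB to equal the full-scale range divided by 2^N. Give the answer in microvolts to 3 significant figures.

Range = 3.16 − (-3.16) = 6.32 V.
Solving 6.02 N ≥ 100.1 − 1.76: N ≥ 16.336. Round up → N = 17.
One LSB is 6.32 V / 131072 = 48.218 µV.
Half an LSB is 24.1 µV.

24.1 µV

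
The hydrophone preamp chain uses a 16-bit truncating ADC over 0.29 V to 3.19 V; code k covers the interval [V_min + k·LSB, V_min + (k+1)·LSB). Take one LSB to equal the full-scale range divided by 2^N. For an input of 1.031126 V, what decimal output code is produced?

Range = 3.19 − (0.29) = 2.9 V. LSB = 2.9 V / 2^16 ≈ 44.25 µV.
V_in − V_min = 1.031126 − (0.29) = 0.741126 V.
Divide by LSB: 0.741126 × 65536/2.9 = 16748.4254.
Truncating gives code 16748.

16748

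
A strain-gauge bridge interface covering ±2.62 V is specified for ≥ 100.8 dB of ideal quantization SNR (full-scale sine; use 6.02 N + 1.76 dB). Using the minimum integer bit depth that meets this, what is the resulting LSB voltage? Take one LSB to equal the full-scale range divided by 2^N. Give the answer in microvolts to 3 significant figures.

40.0 µV

The full-scale span is 2.62 − (-2.62) = 5.24 V.
N ≥ (100.8 − 1.76)/6.02 = 16.452 → N_min = 17.
One LSB is 5.24 V / 131072 = 40.0 µV.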